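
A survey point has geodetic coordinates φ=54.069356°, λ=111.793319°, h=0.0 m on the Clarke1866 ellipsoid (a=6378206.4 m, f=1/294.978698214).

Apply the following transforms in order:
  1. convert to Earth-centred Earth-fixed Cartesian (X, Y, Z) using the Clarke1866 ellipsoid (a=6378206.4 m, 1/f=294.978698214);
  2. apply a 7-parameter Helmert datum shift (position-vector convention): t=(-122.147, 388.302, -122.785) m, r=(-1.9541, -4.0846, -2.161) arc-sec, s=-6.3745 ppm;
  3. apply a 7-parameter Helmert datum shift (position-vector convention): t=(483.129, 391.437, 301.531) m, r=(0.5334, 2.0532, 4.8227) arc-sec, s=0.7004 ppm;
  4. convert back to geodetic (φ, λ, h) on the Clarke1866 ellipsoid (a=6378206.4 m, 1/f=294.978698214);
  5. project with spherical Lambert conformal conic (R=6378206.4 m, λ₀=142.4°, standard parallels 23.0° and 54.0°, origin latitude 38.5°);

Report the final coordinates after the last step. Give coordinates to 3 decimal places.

E=-1963139.582 m, N=2023018.960 m

start: φ=54.069356°, λ=111.793319°, h=0.000 m
→ ECEF (a=6378206.400, f=1/294.978698214): X=-1392631.5775, Y=3483005.1408, Z=5141074.8062
→ Helmert 7p (PV): X=-1392810.1630, Y=3483434.5356, Z=5140858.6748
→ Helmert 7p (PV): X=-1392358.2830, Y=3483782.5527, Z=5141186.6789
→ geod (Bowring, a=6378206.400): φ=54.06543265°, λ=111.78503579°, h=454.6706 m
→ lcc (R=6378206.4, λ₀=142.4°): E=-1963139.5818, N=2023018.9605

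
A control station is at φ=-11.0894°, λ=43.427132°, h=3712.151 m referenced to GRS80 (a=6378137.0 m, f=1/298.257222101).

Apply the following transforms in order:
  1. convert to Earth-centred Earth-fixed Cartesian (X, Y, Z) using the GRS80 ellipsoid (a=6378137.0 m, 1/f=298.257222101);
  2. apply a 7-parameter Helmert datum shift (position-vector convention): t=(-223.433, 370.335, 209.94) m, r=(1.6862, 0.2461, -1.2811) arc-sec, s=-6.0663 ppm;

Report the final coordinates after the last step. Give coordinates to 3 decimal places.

start: φ=-11.089400°, λ=43.427132°, h=3712.151 m
→ ECEF (a=6378137.000, f=1/298.257222101): X=4548835.9776, Y=4305702.5405, Z=-1219425.9741
→ Helmert 7p (PV): X=4548610.2374, Y=4306028.4721, Z=-1219178.8654

X=4548610.237 m, Y=4306028.472 m, Z=-1219178.865 m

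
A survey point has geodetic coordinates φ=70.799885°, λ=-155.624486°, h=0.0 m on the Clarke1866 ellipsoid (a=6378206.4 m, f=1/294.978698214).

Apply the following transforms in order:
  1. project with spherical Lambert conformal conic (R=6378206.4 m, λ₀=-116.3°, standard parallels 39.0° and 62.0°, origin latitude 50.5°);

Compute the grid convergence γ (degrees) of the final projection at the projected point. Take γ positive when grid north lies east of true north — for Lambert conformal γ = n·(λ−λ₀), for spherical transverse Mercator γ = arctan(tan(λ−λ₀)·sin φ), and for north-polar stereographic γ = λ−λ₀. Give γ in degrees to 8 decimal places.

-30.55414082

start: φ=70.799885°, λ=-155.624486°, h=0.000 m
→ into lcc (λ₀=-116.3°): φ=70.79988500°, λ−λ₀=-39.32448600°
convergence γ = -30.55414082°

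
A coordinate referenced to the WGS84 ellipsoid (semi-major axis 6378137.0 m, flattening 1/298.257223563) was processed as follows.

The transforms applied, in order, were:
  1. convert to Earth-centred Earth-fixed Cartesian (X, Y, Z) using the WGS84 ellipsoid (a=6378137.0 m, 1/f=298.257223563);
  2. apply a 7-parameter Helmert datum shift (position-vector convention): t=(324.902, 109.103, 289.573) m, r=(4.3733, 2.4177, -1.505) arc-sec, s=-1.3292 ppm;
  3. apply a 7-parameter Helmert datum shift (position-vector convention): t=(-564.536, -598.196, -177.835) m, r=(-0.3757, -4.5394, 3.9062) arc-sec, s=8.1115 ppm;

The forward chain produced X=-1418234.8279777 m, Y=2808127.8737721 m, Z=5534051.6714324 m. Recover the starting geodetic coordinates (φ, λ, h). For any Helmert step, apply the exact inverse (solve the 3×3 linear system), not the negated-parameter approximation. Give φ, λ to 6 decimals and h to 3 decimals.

φ=60.544225°, λ=116.785510°, h=3809.798 m

start: X=-1418234.8280, Y=2808127.8738, Z=5534051.6714 m
→ Helmert⁻¹: X=-1417483.8066, Y=2808720.0507, Z=5534220.9273
→ Helmert⁻¹: X=-1417895.9511, Y=2808721.6662, Z=5533862.5388
→ geod (Bowring, a=6378137.000): φ=60.54422500°, λ=116.78551000°, h=3809.7980 m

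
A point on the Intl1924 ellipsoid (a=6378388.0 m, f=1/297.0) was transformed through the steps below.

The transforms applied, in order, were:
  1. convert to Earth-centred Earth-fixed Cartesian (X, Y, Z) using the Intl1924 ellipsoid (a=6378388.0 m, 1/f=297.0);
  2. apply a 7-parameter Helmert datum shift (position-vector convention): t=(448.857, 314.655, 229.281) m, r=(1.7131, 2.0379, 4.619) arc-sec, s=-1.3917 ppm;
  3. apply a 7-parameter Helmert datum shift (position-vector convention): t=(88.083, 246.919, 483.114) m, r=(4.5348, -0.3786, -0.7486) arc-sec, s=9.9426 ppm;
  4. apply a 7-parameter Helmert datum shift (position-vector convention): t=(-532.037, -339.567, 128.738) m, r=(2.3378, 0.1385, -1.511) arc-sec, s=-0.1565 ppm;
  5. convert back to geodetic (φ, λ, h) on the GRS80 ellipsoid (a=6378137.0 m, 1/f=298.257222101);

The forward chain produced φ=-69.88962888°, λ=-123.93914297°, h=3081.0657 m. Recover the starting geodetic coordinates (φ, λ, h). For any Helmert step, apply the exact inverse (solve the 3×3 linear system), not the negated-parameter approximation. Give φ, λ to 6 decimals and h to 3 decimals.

φ=-69.889487°, λ=-123.931942°, h=3710.907 m

start: φ=-69.889629°, λ=-123.939143°, h=3081.066 m
→ ECEF (a=6378137.000, f=1/298.257222101): X=-1228595.4854, Y=-1825647.5398, Z=-5969710.7397
→ Helmert⁻¹: X=-1228046.2601, Y=-1825384.9163, Z=-5969820.5477
→ Helmert⁻¹: X=-1228126.4645, Y=-1825749.3981, Z=-5970201.9080
→ Helmert⁻¹: X=-1228558.9359, Y=-1826088.6692, Z=-5970436.4700
→ geod (Bowring, a=6378388.000): φ=-69.88948700°, λ=-123.93194200°, h=3710.9070 m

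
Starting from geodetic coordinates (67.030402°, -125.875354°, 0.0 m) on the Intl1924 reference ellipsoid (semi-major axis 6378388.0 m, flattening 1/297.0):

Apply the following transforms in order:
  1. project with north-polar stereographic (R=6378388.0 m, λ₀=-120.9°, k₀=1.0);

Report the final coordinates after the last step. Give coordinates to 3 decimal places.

start: φ=67.030402°, λ=-125.875354°, h=0.000 m
→ stereo (R=6378388.0, λ₀=-120.9°): E=-224785.7639, N=-2582105.1190

E=-224785.764 m, N=-2582105.119 m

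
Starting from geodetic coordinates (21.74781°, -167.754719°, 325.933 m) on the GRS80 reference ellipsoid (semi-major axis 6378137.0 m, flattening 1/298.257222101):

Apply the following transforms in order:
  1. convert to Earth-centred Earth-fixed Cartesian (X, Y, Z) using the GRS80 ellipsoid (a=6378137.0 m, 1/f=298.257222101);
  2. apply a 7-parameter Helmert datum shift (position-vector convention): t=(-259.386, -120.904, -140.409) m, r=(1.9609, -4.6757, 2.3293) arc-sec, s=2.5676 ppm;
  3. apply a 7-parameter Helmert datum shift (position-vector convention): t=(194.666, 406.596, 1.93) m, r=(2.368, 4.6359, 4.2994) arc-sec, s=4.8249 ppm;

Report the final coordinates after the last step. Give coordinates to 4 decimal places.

X=-5792407.3736 m, Y=-1257099.7422 m, Z=2348470.8327 m

start: φ=21.747810°, λ=-167.754719°, h=325.933 m
→ ECEF (a=6378137.000, f=1/298.257222101): X=-5792339.7780, Y=-1257140.6973, Z=2348619.4474
→ Helmert 7p (PV): X=-5792653.0795, Y=-1257352.5685, Z=2348341.8138
→ Helmert 7p (PV): X=-5792407.3736, Y=-1257099.7422, Z=2348470.8327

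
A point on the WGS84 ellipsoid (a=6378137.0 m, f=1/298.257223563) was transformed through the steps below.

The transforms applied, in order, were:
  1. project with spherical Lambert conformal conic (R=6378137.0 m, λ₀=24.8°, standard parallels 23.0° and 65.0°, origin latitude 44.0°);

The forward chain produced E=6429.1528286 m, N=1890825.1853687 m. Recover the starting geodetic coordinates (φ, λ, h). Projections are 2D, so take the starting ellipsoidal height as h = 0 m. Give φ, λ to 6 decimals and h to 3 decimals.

φ=61.955911°, λ=24.925551°, h=0.000 m

start: E=6429.1528, N=1890825.1854 m
→ lcc⁻¹: φ=61.95591100°, λ=24.92555100°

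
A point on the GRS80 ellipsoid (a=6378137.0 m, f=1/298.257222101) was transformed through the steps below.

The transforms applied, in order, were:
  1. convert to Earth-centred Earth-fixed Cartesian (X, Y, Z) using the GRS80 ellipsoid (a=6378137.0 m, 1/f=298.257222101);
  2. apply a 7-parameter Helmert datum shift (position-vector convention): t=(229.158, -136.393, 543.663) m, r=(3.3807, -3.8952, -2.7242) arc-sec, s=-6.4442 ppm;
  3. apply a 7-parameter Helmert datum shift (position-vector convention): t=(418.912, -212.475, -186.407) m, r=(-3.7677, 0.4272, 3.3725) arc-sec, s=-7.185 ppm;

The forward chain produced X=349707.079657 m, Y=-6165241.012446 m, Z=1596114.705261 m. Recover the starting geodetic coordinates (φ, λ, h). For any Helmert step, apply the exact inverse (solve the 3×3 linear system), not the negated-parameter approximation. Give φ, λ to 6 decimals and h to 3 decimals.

φ=14.583364°, λ=-86.759280°, h=926.205 m

start: X=349707.0797, Y=-6165241.0124, Z=1596114.7053 m
→ Helmert⁻¹: X=349186.5698, Y=-6165107.6995, Z=1596200.6911
→ Helmert⁻¹: X=349071.2183, Y=-6164980.2701, Z=1595761.7635
→ geod (Bowring, a=6378137.000): φ=14.58336400°, λ=-86.75928000°, h=926.2050 m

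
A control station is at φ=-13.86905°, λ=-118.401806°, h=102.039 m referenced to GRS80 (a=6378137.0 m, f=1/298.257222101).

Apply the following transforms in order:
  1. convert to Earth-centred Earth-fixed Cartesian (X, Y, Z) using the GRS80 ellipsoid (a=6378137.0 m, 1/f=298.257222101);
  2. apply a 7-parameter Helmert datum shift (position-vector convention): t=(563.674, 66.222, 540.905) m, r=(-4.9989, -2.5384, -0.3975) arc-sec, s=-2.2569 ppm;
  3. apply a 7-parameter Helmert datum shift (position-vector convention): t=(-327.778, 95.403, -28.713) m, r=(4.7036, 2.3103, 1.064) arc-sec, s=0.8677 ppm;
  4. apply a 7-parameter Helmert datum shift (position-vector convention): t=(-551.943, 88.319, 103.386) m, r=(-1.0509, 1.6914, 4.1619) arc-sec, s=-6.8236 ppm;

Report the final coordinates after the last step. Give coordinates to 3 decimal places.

start: φ=-13.869050°, λ=-118.401806°, h=102.039 m
→ ECEF (a=6378137.000, f=1/298.257222101): X=-2945940.6452, Y=-5447992.7900, Z=-1518944.5177
→ Helmert 7p (PV): X=-2945362.1286, Y=-5447945.4073, Z=-1518304.4050
→ Helmert 7p (PV): X=-2945681.3655, Y=-5447835.3019, Z=-1518425.6789
→ Helmert 7p (PV): X=-2946115.7368, Y=-5447776.9812, Z=-1518260.0209

X=-2946115.737 m, Y=-5447776.981 m, Z=-1518260.021 m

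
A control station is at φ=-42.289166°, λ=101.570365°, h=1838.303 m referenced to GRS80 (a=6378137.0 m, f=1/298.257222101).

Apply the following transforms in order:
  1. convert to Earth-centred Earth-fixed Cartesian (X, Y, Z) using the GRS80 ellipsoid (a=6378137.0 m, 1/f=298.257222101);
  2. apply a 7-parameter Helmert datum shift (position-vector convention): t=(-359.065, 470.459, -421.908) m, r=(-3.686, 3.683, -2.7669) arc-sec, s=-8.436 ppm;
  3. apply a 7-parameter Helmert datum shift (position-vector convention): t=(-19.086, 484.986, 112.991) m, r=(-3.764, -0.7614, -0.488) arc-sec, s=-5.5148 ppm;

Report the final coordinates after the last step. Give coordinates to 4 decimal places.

start: φ=-42.289166°, λ=101.570365°, h=1838.303 m
→ ECEF (a=6378137.000, f=1/298.257222101): X=-948061.4213, Y=4630753.7707, Z=-4270655.8316
→ Helmert 7p (PV): X=-948426.6255, Y=4631121.5652, Z=-4271107.5361
→ Helmert 7p (PV): X=-948413.7582, Y=4631505.3150, Z=-4271059.0018

X=-948413.7582 m, Y=4631505.3150 m, Z=-4271059.0018 m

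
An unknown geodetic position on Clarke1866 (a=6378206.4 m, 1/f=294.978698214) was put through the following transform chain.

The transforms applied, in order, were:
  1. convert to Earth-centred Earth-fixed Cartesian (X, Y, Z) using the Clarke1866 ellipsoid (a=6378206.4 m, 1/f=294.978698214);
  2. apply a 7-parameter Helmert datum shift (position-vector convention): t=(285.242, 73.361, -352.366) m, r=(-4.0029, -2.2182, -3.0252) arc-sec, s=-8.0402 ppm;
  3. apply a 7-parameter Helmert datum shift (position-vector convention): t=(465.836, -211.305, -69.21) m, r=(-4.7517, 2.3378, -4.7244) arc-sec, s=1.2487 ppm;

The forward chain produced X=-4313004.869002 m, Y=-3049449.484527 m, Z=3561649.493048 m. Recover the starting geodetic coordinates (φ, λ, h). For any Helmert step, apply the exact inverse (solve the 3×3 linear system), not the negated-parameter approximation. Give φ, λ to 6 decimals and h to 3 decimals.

start: X=-4313004.8690, Y=-3049449.4845, Z=3561649.4930 m
→ Helmert⁻¹: X=-4313435.8404, Y=-3049415.2173, Z=3561595.1181
→ Helmert⁻¹: X=-4313672.7321, Y=-3049645.4894, Z=3561963.3297
→ geod (Bowring, a=6378206.400): φ=34.17062000°, λ=-144.74076200°, h=50.0450 m

φ=34.170620°, λ=-144.740762°, h=50.045 m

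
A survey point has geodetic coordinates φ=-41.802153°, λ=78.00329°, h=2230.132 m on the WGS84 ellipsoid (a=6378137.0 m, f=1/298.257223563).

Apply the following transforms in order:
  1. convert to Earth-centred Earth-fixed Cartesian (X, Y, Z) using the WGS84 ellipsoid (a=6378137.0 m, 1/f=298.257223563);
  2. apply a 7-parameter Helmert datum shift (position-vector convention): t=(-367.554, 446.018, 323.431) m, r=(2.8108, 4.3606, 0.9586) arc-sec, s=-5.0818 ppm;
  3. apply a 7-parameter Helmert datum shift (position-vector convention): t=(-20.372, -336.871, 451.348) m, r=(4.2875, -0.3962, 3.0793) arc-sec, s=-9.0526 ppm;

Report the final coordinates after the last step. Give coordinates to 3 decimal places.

X=989511.549 m, Y=4659512.188 m, Z=-4229758.394 m

start: φ=-41.802153°, λ=78.003290°, h=2230.132 m
→ ECEF (a=6378137.000, f=1/298.257223563): X=990085.9980, Y=4659303.9420, Z=-4230734.2905
→ Helmert 7p (PV): X=989602.3183, Y=4659788.5362, Z=-4230346.7982
→ Helmert 7p (PV): X=989511.5488, Y=4659512.1884, Z=-4229758.3944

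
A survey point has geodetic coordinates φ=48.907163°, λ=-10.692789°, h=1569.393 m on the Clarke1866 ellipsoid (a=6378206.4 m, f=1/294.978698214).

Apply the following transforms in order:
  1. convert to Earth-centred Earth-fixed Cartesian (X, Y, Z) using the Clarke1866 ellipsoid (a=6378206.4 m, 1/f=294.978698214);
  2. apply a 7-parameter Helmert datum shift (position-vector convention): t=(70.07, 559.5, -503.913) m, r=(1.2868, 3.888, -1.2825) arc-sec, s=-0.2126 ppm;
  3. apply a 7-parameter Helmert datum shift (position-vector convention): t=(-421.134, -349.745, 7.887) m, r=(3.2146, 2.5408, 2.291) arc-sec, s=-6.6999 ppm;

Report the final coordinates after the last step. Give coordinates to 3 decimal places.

start: φ=48.907163°, λ=-10.692789°, h=1569.393 m
→ ECEF (a=6378206.400, f=1/294.978698214): X=4128435.2323, Y=-779537.8104, Z=4784757.4730
→ Helmert 7p (PV): X=4128589.7681, Y=-779033.6643, Z=4784169.8604
→ Helmert 7p (PV): X=4128208.5574, Y=-779406.8935, Z=4784082.6966

X=4128208.557 m, Y=-779406.893 m, Z=4784082.697 m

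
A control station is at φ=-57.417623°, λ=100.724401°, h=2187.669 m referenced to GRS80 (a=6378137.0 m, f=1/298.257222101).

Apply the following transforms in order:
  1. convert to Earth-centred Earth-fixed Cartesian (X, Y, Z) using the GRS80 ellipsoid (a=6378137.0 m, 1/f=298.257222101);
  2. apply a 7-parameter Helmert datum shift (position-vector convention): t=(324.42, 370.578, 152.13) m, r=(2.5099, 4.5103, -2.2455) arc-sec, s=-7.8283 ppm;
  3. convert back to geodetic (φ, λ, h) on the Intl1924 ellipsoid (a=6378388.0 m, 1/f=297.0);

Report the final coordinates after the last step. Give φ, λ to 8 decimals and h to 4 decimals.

φ=-57.41442137°, λ=100.71903939°, h=1986.7339 m

start: φ=-57.417623°, λ=100.724401°, h=2187.669 m
→ ECEF (a=6378137.000, f=1/298.257222101): X=-640890.1889, Y=3383915.5532, Z=-5352931.1670
→ Helmert 7p (PV): X=-640640.9624, Y=3384331.7536, Z=-5352681.9424
→ geod (Bowring, a=6378388.000): φ=-57.41442137°, λ=100.71903939°, h=1986.7339 m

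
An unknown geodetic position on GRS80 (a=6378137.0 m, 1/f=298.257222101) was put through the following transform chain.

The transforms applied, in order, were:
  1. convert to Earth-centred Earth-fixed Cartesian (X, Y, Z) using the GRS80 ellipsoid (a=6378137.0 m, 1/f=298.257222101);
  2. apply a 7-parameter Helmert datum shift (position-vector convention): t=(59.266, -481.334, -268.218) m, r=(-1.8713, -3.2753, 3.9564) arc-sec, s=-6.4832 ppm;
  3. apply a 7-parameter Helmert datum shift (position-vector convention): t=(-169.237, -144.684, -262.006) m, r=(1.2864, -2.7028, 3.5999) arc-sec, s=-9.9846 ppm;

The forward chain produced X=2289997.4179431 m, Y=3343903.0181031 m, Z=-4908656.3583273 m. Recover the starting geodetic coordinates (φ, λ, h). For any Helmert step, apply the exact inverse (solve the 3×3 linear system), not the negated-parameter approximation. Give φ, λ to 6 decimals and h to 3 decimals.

φ=-50.637511°, λ=55.598965°, h=252.927 m

start: X=2289997.4179, Y=3343903.0181, Z=-4908656.3583 m
→ Helmert⁻¹: X=2290183.5653, Y=3344010.5088, Z=-4908494.2261
→ Helmert⁻¹: X=2290125.3596, Y=3344514.1280, Z=-4908263.8519
→ geod (Bowring, a=6378137.000): φ=-50.63751100°, λ=55.59896500°, h=252.9270 m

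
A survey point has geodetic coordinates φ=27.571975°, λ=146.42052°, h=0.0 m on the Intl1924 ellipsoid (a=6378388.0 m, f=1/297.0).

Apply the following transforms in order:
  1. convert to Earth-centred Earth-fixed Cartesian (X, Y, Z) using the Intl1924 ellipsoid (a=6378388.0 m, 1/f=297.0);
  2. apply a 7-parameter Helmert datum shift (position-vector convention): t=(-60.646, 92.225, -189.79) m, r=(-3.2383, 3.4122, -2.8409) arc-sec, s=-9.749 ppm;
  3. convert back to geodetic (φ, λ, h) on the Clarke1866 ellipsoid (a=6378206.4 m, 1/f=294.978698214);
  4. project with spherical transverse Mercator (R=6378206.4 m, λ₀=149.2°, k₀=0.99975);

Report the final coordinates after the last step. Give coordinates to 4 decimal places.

E=-274454.2850 m, N=3071586.3518 m

start: φ=27.571975°, λ=146.420520°, h=0.000 m
→ ECEF (a=6378388.000, f=1/297.0): X=-4713848.6648, Y=3129440.6935, Z=2934583.3098
→ Helmert 7p (PV): X=-4713771.7081, Y=3129613.4048, Z=2934393.7593
→ geod (Bowring, a=6378206.400): φ=27.57141059°, λ=146.41863191°, h=153.0238 m
→ tm (R=6378206.4, λ₀=149.2°): E=-274454.2850, N=3071586.3518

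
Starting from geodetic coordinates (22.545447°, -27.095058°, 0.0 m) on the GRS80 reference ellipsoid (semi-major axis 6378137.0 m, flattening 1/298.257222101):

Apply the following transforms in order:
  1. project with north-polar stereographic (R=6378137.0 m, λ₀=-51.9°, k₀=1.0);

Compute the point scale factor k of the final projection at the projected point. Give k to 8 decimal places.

start: φ=22.545447°, λ=-27.095058°, h=0.000 m
→ into stereo (λ₀=-51.9°): φ=22.54544700°, λ−λ₀=24.80494200°
scale k = 1.44569660

1.44569660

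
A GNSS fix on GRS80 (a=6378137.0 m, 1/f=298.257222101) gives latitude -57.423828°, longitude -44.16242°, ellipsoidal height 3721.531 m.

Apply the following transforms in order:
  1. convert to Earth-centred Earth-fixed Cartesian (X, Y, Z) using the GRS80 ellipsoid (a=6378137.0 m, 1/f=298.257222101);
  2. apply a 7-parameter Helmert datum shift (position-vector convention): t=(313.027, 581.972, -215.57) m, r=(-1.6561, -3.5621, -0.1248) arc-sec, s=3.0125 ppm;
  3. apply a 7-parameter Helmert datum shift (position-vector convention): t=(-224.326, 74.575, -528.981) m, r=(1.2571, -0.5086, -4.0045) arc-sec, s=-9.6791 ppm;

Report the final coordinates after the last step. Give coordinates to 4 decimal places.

start: φ=-57.423828°, λ=-44.162420°, h=3721.531 m
→ ECEF (a=6378137.000, f=1/298.257222101): X=2470839.9075, Y=-2399635.6484, Z=-5354595.9425
→ Helmert 7p (PV): X=2471251.3978, Y=-2399105.3924, Z=-5354765.7061
→ Helmert 7p (PV): X=2470969.7791, Y=-2399022.9388, Z=-5355251.3858

X=2470969.7791 m, Y=-2399022.9388 m, Z=-5355251.3858 m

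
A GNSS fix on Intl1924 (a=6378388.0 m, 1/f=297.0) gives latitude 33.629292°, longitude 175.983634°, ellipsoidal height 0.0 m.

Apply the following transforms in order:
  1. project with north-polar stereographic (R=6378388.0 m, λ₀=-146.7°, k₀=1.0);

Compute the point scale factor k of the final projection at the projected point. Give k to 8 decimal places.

1.28715261

start: φ=33.629292°, λ=175.983634°, h=0.000 m
→ into stereo (λ₀=-146.7°): φ=33.62929200°, λ−λ₀=-37.31636600°
scale k = 1.28715261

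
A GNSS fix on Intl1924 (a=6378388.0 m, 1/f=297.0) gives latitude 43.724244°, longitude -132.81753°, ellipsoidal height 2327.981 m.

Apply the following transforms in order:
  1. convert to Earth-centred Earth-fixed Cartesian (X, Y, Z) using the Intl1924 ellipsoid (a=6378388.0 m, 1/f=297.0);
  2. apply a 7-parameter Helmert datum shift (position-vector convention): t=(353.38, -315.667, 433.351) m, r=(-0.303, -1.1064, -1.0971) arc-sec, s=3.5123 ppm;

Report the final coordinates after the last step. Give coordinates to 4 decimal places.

start: φ=43.724244°, λ=-132.817530°, h=2327.981 m
→ ECEF (a=6378388.000, f=1/297.0): X=-3139105.8611, Y=-3387846.1813, Z=4387687.0279
→ Helmert 7p (PV): X=-3138805.0618, Y=-3388150.6054, Z=4388123.9284

X=-3138805.0618 m, Y=-3388150.6054 m, Z=4388123.9284 m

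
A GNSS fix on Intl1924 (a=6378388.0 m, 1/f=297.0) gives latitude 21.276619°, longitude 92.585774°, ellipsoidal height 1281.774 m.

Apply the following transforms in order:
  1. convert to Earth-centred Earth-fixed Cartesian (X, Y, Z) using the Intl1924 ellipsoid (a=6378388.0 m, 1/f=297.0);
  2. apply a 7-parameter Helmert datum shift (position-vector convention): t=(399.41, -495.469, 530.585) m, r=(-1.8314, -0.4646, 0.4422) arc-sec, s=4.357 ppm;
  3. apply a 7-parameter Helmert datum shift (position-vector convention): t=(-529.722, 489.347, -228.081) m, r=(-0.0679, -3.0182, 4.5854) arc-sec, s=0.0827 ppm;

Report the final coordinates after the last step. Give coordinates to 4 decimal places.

X=-268634.5329 m, Y=5941439.1980 m, Z=2300709.0111 m

start: φ=21.276619°, λ=92.585774°, h=1281.774 m
→ ECEF (a=6378388.000, f=1/297.0): X=-268319.3703, Y=5941404.2907, Z=2300455.5277
→ Helmert 7p (PV): X=-267939.0486, Y=5940954.5587, Z=2300942.7782
→ Helmert 7p (PV): X=-268634.5329, Y=5941439.1980, Z=2300709.0111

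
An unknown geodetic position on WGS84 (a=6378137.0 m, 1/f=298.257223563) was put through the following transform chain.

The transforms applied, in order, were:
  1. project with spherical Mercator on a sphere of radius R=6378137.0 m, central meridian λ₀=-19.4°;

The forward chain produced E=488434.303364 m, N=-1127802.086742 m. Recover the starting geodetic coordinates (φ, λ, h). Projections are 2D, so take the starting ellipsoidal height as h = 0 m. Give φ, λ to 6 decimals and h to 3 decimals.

start: E=488434.3034, N=-1127802.0867 m
→ merc⁻¹: φ=-10.07883300°, λ=-15.01232000°

φ=-10.078833°, λ=-15.012320°, h=0.000 m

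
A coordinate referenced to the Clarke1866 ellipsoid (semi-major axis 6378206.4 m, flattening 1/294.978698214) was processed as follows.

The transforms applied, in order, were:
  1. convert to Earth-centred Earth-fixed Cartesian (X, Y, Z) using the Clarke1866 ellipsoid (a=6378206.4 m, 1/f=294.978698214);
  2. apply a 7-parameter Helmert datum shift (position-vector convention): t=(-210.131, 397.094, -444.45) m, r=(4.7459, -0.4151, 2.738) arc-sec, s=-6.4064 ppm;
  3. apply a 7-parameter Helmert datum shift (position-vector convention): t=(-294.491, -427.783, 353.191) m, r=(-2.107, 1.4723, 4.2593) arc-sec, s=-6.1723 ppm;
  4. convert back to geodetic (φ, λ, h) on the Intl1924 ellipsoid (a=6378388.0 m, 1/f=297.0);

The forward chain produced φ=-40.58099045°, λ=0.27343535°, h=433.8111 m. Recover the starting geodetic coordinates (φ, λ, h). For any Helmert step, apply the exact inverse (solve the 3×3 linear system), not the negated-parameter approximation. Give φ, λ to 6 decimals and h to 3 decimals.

φ=-40.578420°, λ=0.271201°, h=1081.330 m

start: φ=-40.580990°, λ=0.273435°, h=433.811 m
→ ECEF (a=6378388.000, f=1/297.0): X=4851483.6382, Y=23153.1401, Z=-4127546.3842
→ Helmert⁻¹: X=4851838.0263, Y=23523.0463, Z=-4127890.1817
→ Helmert⁻¹: X=4852071.2401, Y=22966.7248, Z=-4127482.4670
→ geod (Bowring, a=6378206.400): φ=-40.57842000°, λ=0.27120100°, h=1081.3300 m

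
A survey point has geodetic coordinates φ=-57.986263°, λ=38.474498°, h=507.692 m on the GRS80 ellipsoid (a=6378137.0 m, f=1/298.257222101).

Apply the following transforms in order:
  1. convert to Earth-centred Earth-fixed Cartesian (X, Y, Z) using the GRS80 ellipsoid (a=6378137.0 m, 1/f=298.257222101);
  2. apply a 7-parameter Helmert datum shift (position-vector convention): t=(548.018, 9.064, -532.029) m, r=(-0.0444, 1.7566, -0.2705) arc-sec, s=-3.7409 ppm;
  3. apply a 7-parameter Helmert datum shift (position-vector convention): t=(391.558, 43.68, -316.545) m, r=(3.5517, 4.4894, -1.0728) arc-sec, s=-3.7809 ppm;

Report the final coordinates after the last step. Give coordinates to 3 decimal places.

start: φ=-57.986263°, λ=38.474498°, h=507.692 m
→ ECEF (a=6378137.000, f=1/298.257222101): X=2653690.9939, Y=2108913.3392, Z=-5385357.2778
→ Helmert 7p (PV): X=2654185.9875, Y=2108909.8746, Z=-5385892.2140
→ Helmert 7p (PV): X=2654461.2542, Y=2109024.5165, Z=-5386209.8508

X=2654461.254 m, Y=2109024.516 m, Z=-5386209.851 m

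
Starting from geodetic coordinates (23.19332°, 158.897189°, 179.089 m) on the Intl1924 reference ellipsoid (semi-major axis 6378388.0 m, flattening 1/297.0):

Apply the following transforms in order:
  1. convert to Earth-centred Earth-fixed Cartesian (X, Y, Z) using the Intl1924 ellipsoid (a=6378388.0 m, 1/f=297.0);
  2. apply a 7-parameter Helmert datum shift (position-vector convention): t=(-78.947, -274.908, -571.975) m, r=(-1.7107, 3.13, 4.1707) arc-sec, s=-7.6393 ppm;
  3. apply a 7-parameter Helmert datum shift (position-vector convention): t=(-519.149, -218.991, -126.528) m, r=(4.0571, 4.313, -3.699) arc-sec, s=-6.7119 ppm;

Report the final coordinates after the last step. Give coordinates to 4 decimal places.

X=-5473146.6322 m, Y=2111487.3018 m, Z=2496002.8640 m

start: φ=23.193320°, λ=158.897189°, h=179.089 m
→ ECEF (a=6378388.000, f=1/297.0): X=-5472712.3141, Y=2112052.4122, Z=2496515.6925
→ Helmert 7p (PV): X=-5472754.2755, Y=2111671.4167, Z=2495990.1752
→ Helmert 7p (PV): X=-5473146.6322, Y=2111487.3018, Z=2496002.8640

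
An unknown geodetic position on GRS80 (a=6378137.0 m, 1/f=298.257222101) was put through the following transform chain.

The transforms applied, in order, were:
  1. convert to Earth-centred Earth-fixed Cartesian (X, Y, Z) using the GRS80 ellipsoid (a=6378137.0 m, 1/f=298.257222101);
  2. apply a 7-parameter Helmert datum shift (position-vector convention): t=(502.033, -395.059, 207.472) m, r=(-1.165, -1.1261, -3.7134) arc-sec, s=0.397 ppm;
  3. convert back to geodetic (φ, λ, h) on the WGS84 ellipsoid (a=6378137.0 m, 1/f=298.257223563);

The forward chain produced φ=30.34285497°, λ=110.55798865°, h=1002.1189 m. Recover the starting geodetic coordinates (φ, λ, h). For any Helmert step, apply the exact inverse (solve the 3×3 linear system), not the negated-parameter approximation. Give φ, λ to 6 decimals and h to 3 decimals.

start: φ=30.342855°, λ=110.557989°, h=1002.119 m
→ ECEF (a=6378137.000, f=1/298.257223563): X=-1934871.9930, Y=5159126.3675, Z=3203738.2146
→ Helmert⁻¹: X=-1935448.6541, Y=5159466.4402, Z=3203569.1784
→ geod (Bowring, a=6378137.000): φ=30.33916600°, λ=110.56236100°, h=1366.3110 m

φ=30.339166°, λ=110.562361°, h=1366.311 m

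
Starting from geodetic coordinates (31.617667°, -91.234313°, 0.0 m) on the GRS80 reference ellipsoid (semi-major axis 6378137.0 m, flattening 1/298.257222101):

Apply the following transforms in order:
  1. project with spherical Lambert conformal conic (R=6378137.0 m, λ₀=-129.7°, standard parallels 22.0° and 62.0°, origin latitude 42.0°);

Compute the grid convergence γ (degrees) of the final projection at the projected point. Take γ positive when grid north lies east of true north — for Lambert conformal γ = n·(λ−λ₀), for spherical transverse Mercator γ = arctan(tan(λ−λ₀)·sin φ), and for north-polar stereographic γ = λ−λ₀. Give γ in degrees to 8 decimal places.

start: φ=31.617667°, λ=-91.234313°, h=0.000 m
→ into lcc (λ₀=-129.7°): φ=31.61766700°, λ−λ₀=38.46568700°
convergence γ = 26.30346057°

26.30346057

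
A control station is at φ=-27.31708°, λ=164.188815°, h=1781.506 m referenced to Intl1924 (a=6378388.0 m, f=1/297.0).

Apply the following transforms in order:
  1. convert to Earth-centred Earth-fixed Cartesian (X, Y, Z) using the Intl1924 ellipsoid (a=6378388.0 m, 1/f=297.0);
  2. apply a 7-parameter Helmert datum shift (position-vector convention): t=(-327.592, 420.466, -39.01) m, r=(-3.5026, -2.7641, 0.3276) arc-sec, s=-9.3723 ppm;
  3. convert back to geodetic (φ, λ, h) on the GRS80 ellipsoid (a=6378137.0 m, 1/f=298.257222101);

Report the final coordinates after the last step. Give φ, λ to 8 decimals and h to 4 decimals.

start: φ=-27.317080°, λ=164.188815°, h=1781.506 m
→ ECEF (a=6378388.000, f=1/297.0): X=-5458045.4546, Y=1545622.0584, Z=-2910334.1045
→ Helmert 7p (PV): X=-5458285.3467, Y=1545969.9496, Z=-2910445.2252
→ geod (Bowring, a=6378137.000): φ=-27.31595178°, λ=164.18609448°, h=2353.6100 m

φ=-27.31595178°, λ=164.18609448°, h=2353.6100 m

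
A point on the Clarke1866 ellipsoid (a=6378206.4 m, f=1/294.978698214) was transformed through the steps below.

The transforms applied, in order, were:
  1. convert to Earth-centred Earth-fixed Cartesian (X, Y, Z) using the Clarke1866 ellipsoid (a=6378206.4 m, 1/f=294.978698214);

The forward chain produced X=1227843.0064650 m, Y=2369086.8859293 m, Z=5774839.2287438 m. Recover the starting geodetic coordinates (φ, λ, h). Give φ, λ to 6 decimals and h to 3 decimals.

φ=65.347699°, λ=62.603336°, h=1148.019 m

start: X=1227843.0065, Y=2369086.8859, Z=5774839.2287 m
→ geod (Bowring, a=6378206.400): φ=65.34769900°, λ=62.60333600°, h=1148.0190 m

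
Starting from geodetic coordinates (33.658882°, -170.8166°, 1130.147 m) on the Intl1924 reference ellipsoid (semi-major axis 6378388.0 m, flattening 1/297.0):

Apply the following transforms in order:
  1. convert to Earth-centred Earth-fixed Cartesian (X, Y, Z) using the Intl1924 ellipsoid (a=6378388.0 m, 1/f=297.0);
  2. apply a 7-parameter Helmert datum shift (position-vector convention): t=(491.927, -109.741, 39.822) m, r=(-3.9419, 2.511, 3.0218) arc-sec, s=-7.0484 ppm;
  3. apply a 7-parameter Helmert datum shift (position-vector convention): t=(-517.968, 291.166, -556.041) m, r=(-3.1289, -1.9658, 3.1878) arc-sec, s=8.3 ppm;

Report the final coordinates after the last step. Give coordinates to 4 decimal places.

start: φ=33.658882°, λ=-170.816600°, h=1130.147 m
→ ECEF (a=6378388.000, f=1/297.0): X=-5247364.6076, Y=-848327.5159, Z=3515695.7248
→ Helmert 7p (PV): X=-5246780.4685, Y=-848440.9639, Z=3515790.8581
→ Helmert 7p (PV): X=-5247362.3795, Y=-848184.5964, Z=3515226.8639

X=-5247362.3795 m, Y=-848184.5964 m, Z=3515226.8639 m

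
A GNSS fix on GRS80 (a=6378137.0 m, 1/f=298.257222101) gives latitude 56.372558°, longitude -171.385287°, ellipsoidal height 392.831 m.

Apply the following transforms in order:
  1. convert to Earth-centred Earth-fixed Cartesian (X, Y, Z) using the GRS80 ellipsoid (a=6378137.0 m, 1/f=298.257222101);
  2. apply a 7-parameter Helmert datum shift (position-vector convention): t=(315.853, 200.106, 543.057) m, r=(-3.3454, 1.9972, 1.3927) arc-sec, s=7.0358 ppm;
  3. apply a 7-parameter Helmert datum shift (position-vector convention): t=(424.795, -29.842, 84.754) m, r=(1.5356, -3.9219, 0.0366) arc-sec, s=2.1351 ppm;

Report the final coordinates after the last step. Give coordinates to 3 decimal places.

start: φ=56.372558°, λ=-171.385287°, h=392.831 m
→ ECEF (a=6378137.000, f=1/298.257222101): X=-3500649.0945, Y=-530342.9287, Z=5287854.1015
→ Helmert 7p (PV): X=-3500303.0894, Y=-530084.4265, Z=5288476.8604
→ Helmert 7p (PV): X=-3499986.2287, Y=-530155.3931, Z=5288502.4049

X=-3499986.229 m, Y=-530155.393 m, Z=5288502.405 m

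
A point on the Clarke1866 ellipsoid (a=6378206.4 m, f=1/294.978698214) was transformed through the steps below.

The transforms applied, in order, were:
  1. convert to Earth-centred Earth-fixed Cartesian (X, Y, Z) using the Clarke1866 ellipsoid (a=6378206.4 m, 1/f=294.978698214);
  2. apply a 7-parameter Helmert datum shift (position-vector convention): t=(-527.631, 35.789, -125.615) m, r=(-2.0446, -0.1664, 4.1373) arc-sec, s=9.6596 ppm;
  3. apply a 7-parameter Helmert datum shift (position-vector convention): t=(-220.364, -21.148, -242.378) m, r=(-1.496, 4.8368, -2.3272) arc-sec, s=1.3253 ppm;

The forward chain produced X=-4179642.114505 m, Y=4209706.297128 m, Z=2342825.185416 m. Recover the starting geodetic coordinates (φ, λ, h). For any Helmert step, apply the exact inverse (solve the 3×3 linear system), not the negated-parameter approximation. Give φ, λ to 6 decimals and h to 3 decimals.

φ=21.688600°, λ=134.789782°, h=2367.386 m

start: X=-4179642.1145, Y=4209706.2971, Z=2342825.1854 m
→ Helmert⁻¹: X=-4179518.6494, Y=4209657.7169, Z=2342996.9825
→ Helmert⁻¹: X=-4178864.3233, Y=4209641.8591, Z=2343145.0634
→ geod (Bowring, a=6378206.400): φ=21.68860000°, λ=134.78978200°, h=2367.3860 m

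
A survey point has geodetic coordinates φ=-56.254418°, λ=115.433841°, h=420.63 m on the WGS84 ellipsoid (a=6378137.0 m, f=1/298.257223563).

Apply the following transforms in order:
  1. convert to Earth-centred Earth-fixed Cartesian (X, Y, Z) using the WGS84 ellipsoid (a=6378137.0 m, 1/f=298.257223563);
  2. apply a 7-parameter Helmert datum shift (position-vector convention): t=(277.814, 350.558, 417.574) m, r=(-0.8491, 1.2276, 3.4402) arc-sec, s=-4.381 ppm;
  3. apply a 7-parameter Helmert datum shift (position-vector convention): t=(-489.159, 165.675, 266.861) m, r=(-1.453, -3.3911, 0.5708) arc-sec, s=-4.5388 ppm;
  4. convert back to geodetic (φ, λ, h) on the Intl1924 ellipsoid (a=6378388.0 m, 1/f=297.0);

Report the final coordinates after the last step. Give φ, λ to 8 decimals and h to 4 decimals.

φ=-56.24843830°, λ=115.43405904°, h=-83.4168 m

start: φ=-56.254418°, λ=115.433841°, h=420.630 m
→ ECEF (a=6378137.000, f=1/298.257223563): X=-1525281.8368, Y=3207345.6514, Z=-5280580.5915
→ Helmert 7p (PV): X=-1525082.2618, Y=3207634.9809, Z=-5280144.0087
→ Helmert 7p (PV): X=-1525486.5674, Y=3207744.6818, Z=-5279900.8507
→ geod (Bowring, a=6378388.000): φ=-56.24843830°, λ=115.43405904°, h=-83.4168 m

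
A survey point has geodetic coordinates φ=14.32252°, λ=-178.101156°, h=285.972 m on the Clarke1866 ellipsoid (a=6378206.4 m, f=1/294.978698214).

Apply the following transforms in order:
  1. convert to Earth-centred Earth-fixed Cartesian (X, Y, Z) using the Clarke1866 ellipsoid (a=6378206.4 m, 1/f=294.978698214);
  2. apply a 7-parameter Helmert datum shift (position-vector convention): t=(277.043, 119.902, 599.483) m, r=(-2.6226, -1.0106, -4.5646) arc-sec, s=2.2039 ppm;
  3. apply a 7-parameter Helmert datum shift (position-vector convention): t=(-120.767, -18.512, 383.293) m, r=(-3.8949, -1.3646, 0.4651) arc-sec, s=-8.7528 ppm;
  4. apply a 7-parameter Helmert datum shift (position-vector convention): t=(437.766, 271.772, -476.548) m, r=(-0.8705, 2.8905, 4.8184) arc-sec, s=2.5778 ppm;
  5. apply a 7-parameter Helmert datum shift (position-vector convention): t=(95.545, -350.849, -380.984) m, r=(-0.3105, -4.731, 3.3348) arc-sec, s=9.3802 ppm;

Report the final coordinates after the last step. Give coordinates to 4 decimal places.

X=-6177497.5534 m, Y=-204866.4258 m, Z=1567570.4949 m

start: φ=14.322520°, λ=-178.101156°, h=285.972 m
→ ECEF (a=6378206.400, f=1/294.978698214): X=-6178125.6967, Y=-204824.7506, Z=1567555.3895
→ Helmert 7p (PV): X=-6177874.4827, Y=-204548.6479, Z=1568130.6616
→ Helmert 7p (PV): X=-6177951.0891, Y=-204549.6889, Z=1568463.2205
→ Helmert 7p (PV): X=-6177502.4905, Y=-204416.1437, Z=1568078.1541
→ Helmert 7p (PV): X=-6177497.5534, Y=-204866.4258, Z=1567570.4949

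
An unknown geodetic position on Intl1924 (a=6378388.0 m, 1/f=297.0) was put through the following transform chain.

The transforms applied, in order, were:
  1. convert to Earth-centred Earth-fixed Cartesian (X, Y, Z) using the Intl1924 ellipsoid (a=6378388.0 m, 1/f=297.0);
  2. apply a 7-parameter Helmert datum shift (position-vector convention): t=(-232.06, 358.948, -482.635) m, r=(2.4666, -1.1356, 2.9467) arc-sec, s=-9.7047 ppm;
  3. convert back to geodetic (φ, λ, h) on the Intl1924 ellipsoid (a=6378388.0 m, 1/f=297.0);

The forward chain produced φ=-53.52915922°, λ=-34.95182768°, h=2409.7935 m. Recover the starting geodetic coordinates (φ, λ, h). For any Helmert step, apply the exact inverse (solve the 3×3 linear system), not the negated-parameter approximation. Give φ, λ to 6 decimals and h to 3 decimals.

start: φ=-53.529159°, λ=-34.951828°, h=2409.793 m
→ ECEF (a=6378388.000, f=1/297.0): X=3115511.8600, Y=-2177603.4960, Z=-5107807.4457
→ Helmert⁻¹: X=3115714.9226, Y=-2178089.1678, Z=-5107365.4834
→ geod (Bowring, a=6378388.000): φ=-53.52358800°, λ=-34.95607400°, h=2318.7410 m

φ=-53.523588°, λ=-34.956074°, h=2318.741 m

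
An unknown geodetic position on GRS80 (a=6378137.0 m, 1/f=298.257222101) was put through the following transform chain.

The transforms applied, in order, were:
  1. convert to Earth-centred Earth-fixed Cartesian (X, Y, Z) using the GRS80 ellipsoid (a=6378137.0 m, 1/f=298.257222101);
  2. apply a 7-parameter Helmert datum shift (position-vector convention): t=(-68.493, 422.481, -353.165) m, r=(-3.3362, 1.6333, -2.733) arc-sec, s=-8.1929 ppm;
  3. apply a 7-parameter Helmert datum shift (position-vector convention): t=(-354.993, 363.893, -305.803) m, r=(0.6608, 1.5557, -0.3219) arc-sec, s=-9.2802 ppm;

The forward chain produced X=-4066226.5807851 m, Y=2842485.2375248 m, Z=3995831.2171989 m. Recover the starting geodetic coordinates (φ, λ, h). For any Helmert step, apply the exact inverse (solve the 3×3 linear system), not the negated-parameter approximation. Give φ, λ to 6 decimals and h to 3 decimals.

φ=39.045250°, λ=145.051016°, h=498.884 m

start: X=-4066226.5808, Y=2842485.2375, Z=3995831.2172 m
→ Helmert⁻¹: X=-4065943.8956, Y=2842154.1771, Z=3996134.3339
→ Helmert⁻¹: X=-4065978.0121, Y=2841636.4629, Z=3996534.0073
→ geod (Bowring, a=6378137.000): φ=39.04525000°, λ=145.05101600°, h=498.8840 m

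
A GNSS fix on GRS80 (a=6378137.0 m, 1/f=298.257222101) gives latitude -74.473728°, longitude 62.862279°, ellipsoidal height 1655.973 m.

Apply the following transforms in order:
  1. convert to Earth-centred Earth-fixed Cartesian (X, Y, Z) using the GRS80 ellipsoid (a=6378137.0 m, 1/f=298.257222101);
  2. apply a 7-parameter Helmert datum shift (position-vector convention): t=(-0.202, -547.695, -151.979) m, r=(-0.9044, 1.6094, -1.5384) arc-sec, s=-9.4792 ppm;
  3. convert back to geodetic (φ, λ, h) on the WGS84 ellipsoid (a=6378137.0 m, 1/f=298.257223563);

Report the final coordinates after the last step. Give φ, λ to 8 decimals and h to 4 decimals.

φ=-74.47872548°, λ=62.85451237°, h=1611.7375 m

start: φ=-74.473728°, λ=62.862279°, h=1655.973 m
→ ECEF (a=6378137.000, f=1/298.257222101): X=781386.1115, Y=1524486.6065, Z=-6124897.7690
→ Helmert 7p (PV): X=781342.0831, Y=1523891.7775, Z=-6125004.4699
→ geod (Bowring, a=6378137.000): φ=-74.47872548°, λ=62.85451237°, h=1611.7375 m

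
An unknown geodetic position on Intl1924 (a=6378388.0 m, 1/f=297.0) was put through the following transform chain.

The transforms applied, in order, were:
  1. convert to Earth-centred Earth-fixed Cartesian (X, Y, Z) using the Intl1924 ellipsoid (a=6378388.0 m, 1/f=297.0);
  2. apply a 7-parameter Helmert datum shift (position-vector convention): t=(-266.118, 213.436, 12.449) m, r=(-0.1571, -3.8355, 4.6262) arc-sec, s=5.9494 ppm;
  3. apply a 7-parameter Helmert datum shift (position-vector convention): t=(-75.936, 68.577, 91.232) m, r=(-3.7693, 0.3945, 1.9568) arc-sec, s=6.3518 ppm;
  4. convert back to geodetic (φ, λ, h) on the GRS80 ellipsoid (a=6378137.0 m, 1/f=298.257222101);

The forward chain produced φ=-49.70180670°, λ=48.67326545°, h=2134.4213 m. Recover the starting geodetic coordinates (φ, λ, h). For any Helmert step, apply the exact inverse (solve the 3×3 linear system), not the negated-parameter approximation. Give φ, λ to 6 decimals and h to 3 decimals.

φ=-49.702938°, λ=48.666981°, h=1946.302 m

start: φ=-49.701807°, λ=48.673265°, h=2134.421 m
→ ECEF (a=6378137.000, f=1/298.257222101): X=2730289.5121, Y=3104900.2701, Z=-4843031.6426
→ Helmert⁻¹: X=2730386.8236, Y=3104874.5712, Z=-4843030.1514
→ Helmert⁻¹: X=2730616.2701, Y=3104585.1096, Z=-4843062.1986
→ geod (Bowring, a=6378388.000): φ=-49.70293800°, λ=48.66698100°, h=1946.3020 m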